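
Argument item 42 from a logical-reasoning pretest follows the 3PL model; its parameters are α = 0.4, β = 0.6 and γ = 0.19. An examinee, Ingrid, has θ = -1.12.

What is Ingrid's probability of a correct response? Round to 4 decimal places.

P(θ) = γ + (1 − γ) · 1 / (1 + exp(−α(θ − β)))
Exponent: 0.4 × (-1.12 − 0.6) = -0.6880
1/(1 + e^{0.6880}) = 0.3345
P = 0.19 + 0.81 × 0.3345 = 0.4609

0.4609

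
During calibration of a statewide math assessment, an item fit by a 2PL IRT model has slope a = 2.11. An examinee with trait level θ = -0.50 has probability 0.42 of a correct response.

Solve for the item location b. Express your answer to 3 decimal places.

-0.347

P(θ) = 1 / (1 + exp(−a(θ − b)))
logit(0.42) = ln(0.42/0.58) = -0.3228
b = θ − logit/(a) = -0.50 − (-0.3228)/2.1100 = -0.3470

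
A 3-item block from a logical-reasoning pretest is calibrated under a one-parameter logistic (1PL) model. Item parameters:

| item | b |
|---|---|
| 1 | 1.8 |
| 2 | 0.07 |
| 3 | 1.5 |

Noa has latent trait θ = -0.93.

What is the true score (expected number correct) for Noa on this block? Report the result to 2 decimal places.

0.41

P(θ) = 1 / (1 + exp(−(θ − b)))
P_1 = 1/(1+e^{2.7300}) = 0.0612
P_2 = 1/(1+e^{1.0000}) = 0.2689
P_3 = 1/(1+e^{2.4300}) = 0.0809
E[score] = 0.0612 + 0.2689 + 0.0809 = 0.4111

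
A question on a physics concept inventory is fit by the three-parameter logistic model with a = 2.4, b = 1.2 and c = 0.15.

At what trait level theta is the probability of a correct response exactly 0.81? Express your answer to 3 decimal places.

1.719

P(theta) = c + (1 − c) · 1 / (1 + exp(−a(theta − b)))
Remove guessing floor: (0.81 − 0.15)/(1 − 0.15) = 0.7765
logit = ln(0.7765/0.2235) = 1.2452
theta = b + logit/(a) = 1.2 + 1.2452/2.4000 = 1.7188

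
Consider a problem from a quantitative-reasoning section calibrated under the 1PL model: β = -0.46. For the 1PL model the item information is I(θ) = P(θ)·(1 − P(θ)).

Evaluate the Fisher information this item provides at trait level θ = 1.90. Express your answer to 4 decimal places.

P = 1/(1+e^{-2.3600}) = 0.9137
P(1−P) = 0.9137 × 0.0863 = 0.0788
I = P(1−P) = 0.07883

0.0788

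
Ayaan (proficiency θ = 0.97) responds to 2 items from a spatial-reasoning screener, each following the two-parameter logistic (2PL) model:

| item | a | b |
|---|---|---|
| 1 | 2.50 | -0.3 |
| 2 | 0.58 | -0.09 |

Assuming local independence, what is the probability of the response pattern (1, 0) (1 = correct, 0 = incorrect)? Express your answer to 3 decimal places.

P(θ) = 1 / (1 + exp(−a(θ − b)))
P_1 = 1/(1+e^{-3.1750}) = 0.9599
P_2 = 1/(1+e^{-0.6148}) = 0.6490
L = P_1 × (1−P_2) = 0.9599 × 0.3510 = 0.33689

0.337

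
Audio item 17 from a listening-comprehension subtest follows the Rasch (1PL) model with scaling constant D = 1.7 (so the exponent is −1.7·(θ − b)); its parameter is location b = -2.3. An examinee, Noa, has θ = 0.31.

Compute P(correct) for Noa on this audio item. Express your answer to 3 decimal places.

P(θ) = 1 / (1 + exp(−D·(θ − b)))
Exponent: 1.7 × (0.31 − (-2.3)) = 4.4370
1/(1 + e^{-4.4370}) = 0.9883
P = 0.9883

0.988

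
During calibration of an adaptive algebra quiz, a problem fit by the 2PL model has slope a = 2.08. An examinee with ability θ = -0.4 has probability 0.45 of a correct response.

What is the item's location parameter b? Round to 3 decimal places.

P(θ) = 1 / (1 + exp(−a(θ − b)))
logit(0.45) = ln(0.45/0.55) = -0.2007
b = θ − logit/(a) = -0.4 − (-0.2007)/2.0800 = -0.3035

-0.304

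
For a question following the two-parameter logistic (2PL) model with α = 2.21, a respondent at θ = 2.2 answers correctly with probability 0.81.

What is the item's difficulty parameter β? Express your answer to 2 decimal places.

1.54

P(θ) = 1 / (1 + exp(−α(θ − β)))
logit(0.81) = ln(0.81/0.19) = 1.4500
β = θ − logit/(α) = 2.2 − 1.4500/2.2100 = 1.5439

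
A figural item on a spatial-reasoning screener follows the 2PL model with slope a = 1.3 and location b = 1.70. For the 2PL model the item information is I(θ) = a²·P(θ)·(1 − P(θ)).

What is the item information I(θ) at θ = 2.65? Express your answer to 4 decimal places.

P = 1/(1+e^{-1.2350}) = 0.7747
P(1−P) = 0.7747 × 0.2253 = 0.1745
I = a² × P(1−P) = 1.3² × 0.1745 = 0.29498

0.2950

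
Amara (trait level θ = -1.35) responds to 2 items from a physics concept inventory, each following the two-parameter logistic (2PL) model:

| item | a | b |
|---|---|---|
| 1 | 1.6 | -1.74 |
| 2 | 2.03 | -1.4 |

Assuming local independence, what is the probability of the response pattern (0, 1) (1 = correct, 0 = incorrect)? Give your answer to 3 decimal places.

0.183

P(θ) = 1 / (1 + exp(−a(θ − b)))
P_1 = 1/(1+e^{-0.6240}) = 0.6511
P_2 = 1/(1+e^{-0.1015}) = 0.5254
L = (1−P_1) × P_2 = 0.3489 × 0.5254 = 0.18328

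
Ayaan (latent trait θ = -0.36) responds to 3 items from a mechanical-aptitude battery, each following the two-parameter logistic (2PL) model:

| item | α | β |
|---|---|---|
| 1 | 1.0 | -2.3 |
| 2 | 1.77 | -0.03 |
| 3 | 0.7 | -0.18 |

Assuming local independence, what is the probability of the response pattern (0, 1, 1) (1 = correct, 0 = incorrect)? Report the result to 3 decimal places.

0.021

P(θ) = 1 / (1 + exp(−α(θ − β)))
P_1 = 1/(1+e^{-1.9400}) = 0.8744
P_2 = 1/(1+e^{0.5841}) = 0.3580
P_3 = 1/(1+e^{0.1260}) = 0.4685
L = (1−P_1) × P_2 × P_3 = 0.1256 × 0.3580 × 0.4685 = 0.02108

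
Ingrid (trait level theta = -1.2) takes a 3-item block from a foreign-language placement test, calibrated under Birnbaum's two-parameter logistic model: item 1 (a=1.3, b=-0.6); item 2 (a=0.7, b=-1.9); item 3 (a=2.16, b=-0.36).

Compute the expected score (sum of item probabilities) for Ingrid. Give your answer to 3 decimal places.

P(theta) = 1 / (1 + exp(−a(theta − b)))
P_1 = 1/(1+e^{0.7800}) = 0.3143
P_2 = 1/(1+e^{-0.4900}) = 0.6201
P_3 = 1/(1+e^{1.8144}) = 0.1401
E[score] = 0.3143 + 0.6201 + 0.1401 = 1.0745

1.075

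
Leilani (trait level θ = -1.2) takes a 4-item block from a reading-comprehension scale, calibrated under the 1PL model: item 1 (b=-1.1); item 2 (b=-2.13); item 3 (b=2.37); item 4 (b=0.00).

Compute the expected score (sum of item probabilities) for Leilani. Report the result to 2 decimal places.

1.45

P(θ) = 1 / (1 + exp(−(θ − b)))
P_1 = 1/(1+e^{0.1000}) = 0.4750
P_2 = 1/(1+e^{-0.9300}) = 0.7171
P_3 = 1/(1+e^{3.5700}) = 0.0274
P_4 = 1/(1+e^{1.2000}) = 0.2315
E[score] = 0.4750 + 0.7171 + 0.0274 + 0.2315 = 1.4510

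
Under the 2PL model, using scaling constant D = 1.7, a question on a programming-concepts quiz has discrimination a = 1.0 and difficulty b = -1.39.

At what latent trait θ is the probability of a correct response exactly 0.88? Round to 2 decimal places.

P(θ) = 1 / (1 + exp(−D·a(θ − b)))
logit = ln(0.8800/0.1200) = 1.9924
θ = b + logit/(1.7·a) = -1.39 + 1.9924/1.7000 = -0.2180

-0.22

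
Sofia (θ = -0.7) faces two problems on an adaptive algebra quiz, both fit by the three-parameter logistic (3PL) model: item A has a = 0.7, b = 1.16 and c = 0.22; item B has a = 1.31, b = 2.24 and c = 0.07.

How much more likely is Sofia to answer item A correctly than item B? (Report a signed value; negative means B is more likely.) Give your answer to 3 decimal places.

0.297

P(θ) = c + (1 − c) · 1 / (1 + exp(−a(θ − b)))
P_A = 0.3868
P_B = 0.0894
P_A − P_B = 0.2974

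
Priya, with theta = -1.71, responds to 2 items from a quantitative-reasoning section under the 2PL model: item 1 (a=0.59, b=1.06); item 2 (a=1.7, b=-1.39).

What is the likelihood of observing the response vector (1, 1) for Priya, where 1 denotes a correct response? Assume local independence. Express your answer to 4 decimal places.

P(theta) = 1 / (1 + exp(−a(theta − b)))
P_1 = 1/(1+e^{1.6343}) = 0.1632
P_2 = 1/(1+e^{0.5440}) = 0.3673
L = P_1 × P_2 = 0.1632 × 0.3673 = 0.05995

0.0600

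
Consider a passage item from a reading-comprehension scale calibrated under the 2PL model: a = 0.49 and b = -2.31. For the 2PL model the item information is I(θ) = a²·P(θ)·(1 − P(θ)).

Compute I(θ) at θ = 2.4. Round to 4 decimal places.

P = 1/(1+e^{-2.3079}) = 0.9095
P(1−P) = 0.9095 × 0.0905 = 0.0823
I = a² × P(1−P) = 0.49² × 0.0823 = 0.01976

0.0198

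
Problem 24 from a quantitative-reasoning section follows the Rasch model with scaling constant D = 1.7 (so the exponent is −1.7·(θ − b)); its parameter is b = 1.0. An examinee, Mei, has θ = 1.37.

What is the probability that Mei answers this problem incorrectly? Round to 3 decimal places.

0.348

P(θ) = 1 / (1 + exp(−D·(θ − b)))
Exponent: 1.7 × (1.37 − 1.0) = 0.6290
1/(1 + e^{-0.6290}) = 0.6523
P = 0.6523
P(incorrect) = 1 − 0.6523 = 0.3477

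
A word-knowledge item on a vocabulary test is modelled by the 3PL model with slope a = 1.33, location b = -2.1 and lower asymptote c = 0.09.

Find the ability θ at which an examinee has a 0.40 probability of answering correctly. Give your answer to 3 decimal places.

P(θ) = c + (1 − c) · 1 / (1 + exp(−a(θ − b)))
Remove guessing floor: (0.40 − 0.09)/(1 − 0.09) = 0.3407
logit = ln(0.3407/0.6593) = -0.6604
θ = b + logit/(a) = -2.1 + (-0.6604)/1.3300 = -2.5965

-2.597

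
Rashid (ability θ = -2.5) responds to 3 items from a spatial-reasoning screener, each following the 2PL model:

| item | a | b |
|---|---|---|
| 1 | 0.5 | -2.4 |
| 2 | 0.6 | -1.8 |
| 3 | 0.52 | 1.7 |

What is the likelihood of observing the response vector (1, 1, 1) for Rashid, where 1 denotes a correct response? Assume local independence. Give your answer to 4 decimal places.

P(θ) = 1 / (1 + exp(−a(θ − b)))
P_1 = 1/(1+e^{0.0500}) = 0.4875
P_2 = 1/(1+e^{0.4200}) = 0.3965
P_3 = 1/(1+e^{2.1840}) = 0.1012
L = P_1 × P_2 × P_3 = 0.4875 × 0.3965 × 0.1012 = 0.01956

0.0196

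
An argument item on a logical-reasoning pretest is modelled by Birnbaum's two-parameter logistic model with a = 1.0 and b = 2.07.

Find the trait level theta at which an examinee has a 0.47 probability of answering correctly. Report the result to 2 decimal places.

1.95

P(theta) = 1 / (1 + exp(−a(theta − b)))
logit = ln(0.4700/0.5300) = -0.1201
theta = b + logit/(a) = 2.07 + (-0.1201)/1.0000 = 1.9499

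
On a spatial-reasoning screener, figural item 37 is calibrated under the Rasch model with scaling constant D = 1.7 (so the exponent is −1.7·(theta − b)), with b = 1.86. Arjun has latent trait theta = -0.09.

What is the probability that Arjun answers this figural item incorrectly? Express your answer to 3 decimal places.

P(theta) = 1 / (1 + exp(−D·(theta − b)))
Exponent: 1.7 × (-0.09 − 1.86) = -3.3150
1/(1 + e^{3.3150}) = 0.0351
P = 0.0351
P(incorrect) = 1 − 0.0351 = 0.9649

0.965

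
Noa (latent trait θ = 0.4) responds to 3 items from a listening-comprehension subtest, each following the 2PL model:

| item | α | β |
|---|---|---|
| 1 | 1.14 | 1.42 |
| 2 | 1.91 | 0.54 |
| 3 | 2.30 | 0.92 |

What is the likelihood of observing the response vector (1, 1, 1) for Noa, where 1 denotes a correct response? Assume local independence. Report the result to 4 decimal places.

P(θ) = 1 / (1 + exp(−α(θ − β)))
P_1 = 1/(1+e^{1.1628}) = 0.2382
P_2 = 1/(1+e^{0.2674}) = 0.4335
P_3 = 1/(1+e^{1.1960}) = 0.2322
L = P_1 × P_2 × P_3 = 0.2382 × 0.4335 × 0.2322 = 0.02397

0.0240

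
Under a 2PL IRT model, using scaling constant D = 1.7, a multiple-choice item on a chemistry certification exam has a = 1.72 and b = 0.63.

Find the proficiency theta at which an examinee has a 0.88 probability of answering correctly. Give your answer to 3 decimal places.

1.311

P(theta) = 1 / (1 + exp(−D·a(theta − b)))
logit = ln(0.8800/0.1200) = 1.9924
theta = b + logit/(1.7·a) = 0.63 + 1.9924/2.9240 = 1.3114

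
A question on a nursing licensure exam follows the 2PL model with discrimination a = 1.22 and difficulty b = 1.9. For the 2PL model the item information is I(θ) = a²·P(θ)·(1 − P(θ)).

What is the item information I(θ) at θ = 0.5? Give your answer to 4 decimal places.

0.1933

P = 1/(1+e^{1.7080}) = 0.1534
P(1−P) = 0.1534 × 0.8466 = 0.1299
I = a² × P(1−P) = 1.22² × 0.1299 = 0.19332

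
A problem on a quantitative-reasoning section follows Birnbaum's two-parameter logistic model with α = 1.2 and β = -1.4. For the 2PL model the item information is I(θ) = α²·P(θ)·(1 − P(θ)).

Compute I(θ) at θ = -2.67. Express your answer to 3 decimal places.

P = 1/(1+e^{1.5240}) = 0.1789
P(1−P) = 0.1789 × 0.8211 = 0.1469
I = α² × P(1−P) = 1.2² × 0.1469 = 0.21150

0.212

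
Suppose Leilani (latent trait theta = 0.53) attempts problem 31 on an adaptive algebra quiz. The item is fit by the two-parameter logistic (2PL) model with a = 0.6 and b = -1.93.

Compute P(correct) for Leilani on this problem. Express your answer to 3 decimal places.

0.814

P(theta) = 1 / (1 + exp(−a(theta − b)))
Exponent: 0.6 × (0.53 − (-1.93)) = 1.4760
1/(1 + e^{-1.4760}) = 0.8140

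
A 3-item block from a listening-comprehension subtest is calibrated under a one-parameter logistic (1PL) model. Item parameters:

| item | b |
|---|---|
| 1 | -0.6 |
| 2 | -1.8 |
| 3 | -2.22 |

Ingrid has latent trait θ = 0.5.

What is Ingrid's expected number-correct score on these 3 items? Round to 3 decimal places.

P(θ) = 1 / (1 + exp(−(θ − b)))
P_1 = 1/(1+e^{-1.1000}) = 0.7503
P_2 = 1/(1+e^{-2.3000}) = 0.9089
P_3 = 1/(1+e^{-2.7200}) = 0.9382
E[score] = 0.7503 + 0.9089 + 0.9382 = 2.5973

2.597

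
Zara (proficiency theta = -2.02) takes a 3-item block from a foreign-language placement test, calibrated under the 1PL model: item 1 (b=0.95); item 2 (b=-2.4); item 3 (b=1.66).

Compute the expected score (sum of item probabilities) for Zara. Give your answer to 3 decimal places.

P(theta) = 1 / (1 + exp(−(theta − b)))
P_1 = 1/(1+e^{2.9700}) = 0.0488
P_2 = 1/(1+e^{-0.3800}) = 0.5939
P_3 = 1/(1+e^{3.6800}) = 0.0246
E[score] = 0.0488 + 0.5939 + 0.0246 = 0.6673

0.667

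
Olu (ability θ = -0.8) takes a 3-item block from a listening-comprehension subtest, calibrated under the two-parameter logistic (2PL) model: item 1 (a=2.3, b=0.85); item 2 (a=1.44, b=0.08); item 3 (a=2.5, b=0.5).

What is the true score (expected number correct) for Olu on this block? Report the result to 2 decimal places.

P(θ) = 1 / (1 + exp(−a(θ − b)))
P_1 = 1/(1+e^{3.7950}) = 0.0220
P_2 = 1/(1+e^{1.2672}) = 0.2197
P_3 = 1/(1+e^{3.2500}) = 0.0373
E[score] = 0.0220 + 0.2197 + 0.0373 = 0.2791

0.28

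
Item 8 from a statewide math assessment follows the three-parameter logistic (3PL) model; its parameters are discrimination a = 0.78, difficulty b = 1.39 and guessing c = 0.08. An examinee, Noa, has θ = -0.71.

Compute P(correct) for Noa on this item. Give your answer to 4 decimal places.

P(θ) = c + (1 − c) · 1 / (1 + exp(−a(θ − b)))
Exponent: 0.78 × (-0.71 − 1.39) = -1.6380
1/(1 + e^{1.6380}) = 0.1627
P = 0.08 + 0.92 × 0.1627 = 0.2297

0.2297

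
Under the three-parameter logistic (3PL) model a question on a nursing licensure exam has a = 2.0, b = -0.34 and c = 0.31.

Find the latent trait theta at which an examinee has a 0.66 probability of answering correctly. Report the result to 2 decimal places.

P(theta) = c + (1 − c) · 1 / (1 + exp(−a(theta − b)))
Remove guessing floor: (0.66 − 0.31)/(1 − 0.31) = 0.5072
logit = ln(0.5072/0.4928) = 0.0290
theta = b + logit/(a) = -0.34 + 0.0290/2.0000 = -0.3255

-0.33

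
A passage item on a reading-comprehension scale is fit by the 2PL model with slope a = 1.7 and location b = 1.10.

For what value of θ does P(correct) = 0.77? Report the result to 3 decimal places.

1.811

P(θ) = 1 / (1 + exp(−a(θ − b)))
logit = ln(0.7700/0.2300) = 1.2083
θ = b + logit/(a) = 1.10 + 1.2083/1.7000 = 1.8108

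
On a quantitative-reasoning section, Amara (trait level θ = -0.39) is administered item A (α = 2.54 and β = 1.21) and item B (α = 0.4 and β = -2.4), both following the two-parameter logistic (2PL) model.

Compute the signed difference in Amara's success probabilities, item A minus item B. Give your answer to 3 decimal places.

-0.674

P(θ) = 1 / (1 + exp(−α(θ − β)))
P_A = 0.0169
P_B = 0.6908
P_A − P_B = -0.6739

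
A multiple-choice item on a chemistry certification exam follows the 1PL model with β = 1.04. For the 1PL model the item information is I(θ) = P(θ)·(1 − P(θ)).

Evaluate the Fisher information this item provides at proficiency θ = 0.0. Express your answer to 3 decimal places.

P = 1/(1+e^{1.0400}) = 0.2611
P(1−P) = 0.2611 × 0.7389 = 0.1930
I = P(1−P) = 0.19295

0.193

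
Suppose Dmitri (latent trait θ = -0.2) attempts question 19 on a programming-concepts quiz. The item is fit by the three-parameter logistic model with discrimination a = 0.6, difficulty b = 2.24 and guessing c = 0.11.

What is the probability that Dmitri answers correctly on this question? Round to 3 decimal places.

0.277

P(θ) = c + (1 − c) · 1 / (1 + exp(−a(θ − b)))
Exponent: 0.6 × (-0.2 − 2.24) = -1.4640
1/(1 + e^{1.4640}) = 0.1879
P = 0.11 + 0.89 × 0.1879 = 0.2772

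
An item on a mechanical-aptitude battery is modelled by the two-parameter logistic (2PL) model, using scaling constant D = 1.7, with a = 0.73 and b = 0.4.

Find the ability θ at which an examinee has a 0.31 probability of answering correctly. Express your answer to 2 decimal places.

P(θ) = 1 / (1 + exp(−D·a(θ − b)))
logit = ln(0.3100/0.6900) = -0.8001
θ = b + logit/(1.7·a) = 0.4 + (-0.8001)/1.2410 = -0.2447

-0.24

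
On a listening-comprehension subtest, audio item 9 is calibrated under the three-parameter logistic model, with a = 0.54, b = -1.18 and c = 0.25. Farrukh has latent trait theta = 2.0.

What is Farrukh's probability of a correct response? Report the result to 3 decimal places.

0.886

P(theta) = c + (1 − c) · 1 / (1 + exp(−a(theta − b)))
Exponent: 0.54 × (2.0 − (-1.18)) = 1.7172
1/(1 + e^{-1.7172}) = 0.8478
P = 0.25 + 0.75 × 0.8478 = 0.8858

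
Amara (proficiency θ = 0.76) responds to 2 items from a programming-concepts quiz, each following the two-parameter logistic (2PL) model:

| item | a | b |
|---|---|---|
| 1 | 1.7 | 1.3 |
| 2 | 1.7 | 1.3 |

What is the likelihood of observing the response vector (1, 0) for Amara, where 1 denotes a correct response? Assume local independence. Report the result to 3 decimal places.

P(θ) = 1 / (1 + exp(−a(θ − b)))
P_1 = 1/(1+e^{0.9180}) = 0.2854
P_2 = 1/(1+e^{0.9180}) = 0.2854
L = P_1 × (1−P_2) = 0.2854 × 0.7146 = 0.20393

0.204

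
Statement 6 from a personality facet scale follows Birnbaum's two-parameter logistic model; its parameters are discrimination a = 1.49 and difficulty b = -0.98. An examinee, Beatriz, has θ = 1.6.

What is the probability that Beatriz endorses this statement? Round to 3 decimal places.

P(θ) = 1 / (1 + exp(−a(θ − b)))
Exponent: 1.49 × (1.6 − (-0.98)) = 3.8442
1/(1 + e^{-3.8442}) = 0.9790

0.979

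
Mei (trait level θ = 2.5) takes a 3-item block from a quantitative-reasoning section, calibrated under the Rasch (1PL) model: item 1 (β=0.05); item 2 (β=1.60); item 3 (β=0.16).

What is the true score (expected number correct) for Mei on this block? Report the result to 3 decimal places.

2.544

P(θ) = 1 / (1 + exp(−(θ − β)))
P_1 = 1/(1+e^{-2.4500}) = 0.9206
P_2 = 1/(1+e^{-0.9000}) = 0.7109
P_3 = 1/(1+e^{-2.3400}) = 0.9121
E[score] = 0.9206 + 0.7109 + 0.9121 = 2.5436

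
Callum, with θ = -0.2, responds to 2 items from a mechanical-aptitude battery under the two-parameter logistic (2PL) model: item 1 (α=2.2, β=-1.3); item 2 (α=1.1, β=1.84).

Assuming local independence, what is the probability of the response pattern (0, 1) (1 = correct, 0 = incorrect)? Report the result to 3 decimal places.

P(θ) = 1 / (1 + exp(−α(θ − β)))
P_1 = 1/(1+e^{-2.4200}) = 0.9183
P_2 = 1/(1+e^{2.2440}) = 0.0959
L = (1−P_1) × P_2 = 0.0817 × 0.0959 = 0.00783

0.008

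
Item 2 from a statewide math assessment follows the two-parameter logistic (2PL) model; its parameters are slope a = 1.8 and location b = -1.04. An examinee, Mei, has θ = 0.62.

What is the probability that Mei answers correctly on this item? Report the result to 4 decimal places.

0.9520

P(θ) = 1 / (1 + exp(−a(θ − b)))
Exponent: 1.8 × (0.62 − (-1.04)) = 2.9880
1/(1 + e^{-2.9880}) = 0.9520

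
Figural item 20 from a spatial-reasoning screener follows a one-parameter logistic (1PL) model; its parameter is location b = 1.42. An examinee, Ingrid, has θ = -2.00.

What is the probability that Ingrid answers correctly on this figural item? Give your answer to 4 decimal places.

P(θ) = 1 / (1 + exp(−(θ − b)))
Exponent: (-2.00 − 1.42) = -3.4200
1/(1 + e^{3.4200}) = 0.0317
P = 0.0317

0.0317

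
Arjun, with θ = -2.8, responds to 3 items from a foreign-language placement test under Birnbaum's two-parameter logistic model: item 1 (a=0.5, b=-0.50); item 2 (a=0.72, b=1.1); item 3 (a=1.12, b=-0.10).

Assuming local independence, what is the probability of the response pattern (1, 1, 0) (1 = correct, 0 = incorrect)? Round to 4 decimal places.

P(θ) = 1 / (1 + exp(−a(θ − b)))
P_1 = 1/(1+e^{1.1500}) = 0.2405
P_2 = 1/(1+e^{2.8080}) = 0.0569
P_3 = 1/(1+e^{3.0240}) = 0.0464
L = P_1 × P_2 × (1−P_3) = 0.2405 × 0.0569 × 0.9536 = 0.01305

0.0130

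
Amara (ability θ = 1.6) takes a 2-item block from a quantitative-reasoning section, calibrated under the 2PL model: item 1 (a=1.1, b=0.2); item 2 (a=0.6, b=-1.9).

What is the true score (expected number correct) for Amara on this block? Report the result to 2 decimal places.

P(θ) = 1 / (1 + exp(−a(θ − b)))
P_1 = 1/(1+e^{-1.5400}) = 0.8235
P_2 = 1/(1+e^{-2.1000}) = 0.8909
E[score] = 0.8235 + 0.8909 = 1.7144

1.71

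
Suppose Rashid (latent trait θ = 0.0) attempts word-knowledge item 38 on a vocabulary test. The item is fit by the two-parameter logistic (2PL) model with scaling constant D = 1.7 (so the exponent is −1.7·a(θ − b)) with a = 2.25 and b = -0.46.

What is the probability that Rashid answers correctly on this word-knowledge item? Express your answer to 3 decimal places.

0.853

P(θ) = 1 / (1 + exp(−D·a(θ − b)))
Exponent: 1.7 × 2.25 × (0.0 − (-0.46)) = 1.7595
1/(1 + e^{-1.7595}) = 0.8531
P = 0.8531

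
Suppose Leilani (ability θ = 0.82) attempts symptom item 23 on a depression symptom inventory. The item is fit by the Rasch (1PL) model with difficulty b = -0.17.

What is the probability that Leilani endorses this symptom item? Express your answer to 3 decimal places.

0.729

P(θ) = 1 / (1 + exp(−(θ − b)))
Exponent: (0.82 − (-0.17)) = 0.9900
1/(1 + e^{-0.9900}) = 0.7291
P = 0.7291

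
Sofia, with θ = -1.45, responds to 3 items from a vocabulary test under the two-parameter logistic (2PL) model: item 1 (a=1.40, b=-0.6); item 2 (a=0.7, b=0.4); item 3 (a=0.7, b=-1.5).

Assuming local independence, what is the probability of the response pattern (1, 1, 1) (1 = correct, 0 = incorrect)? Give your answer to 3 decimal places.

P(θ) = 1 / (1 + exp(−a(θ − b)))
P_1 = 1/(1+e^{1.1900}) = 0.2333
P_2 = 1/(1+e^{1.2950}) = 0.2150
P_3 = 1/(1+e^{-0.0350}) = 0.5087
L = P_1 × P_2 × P_3 = 0.2333 × 0.2150 × 0.5087 = 0.02552

0.026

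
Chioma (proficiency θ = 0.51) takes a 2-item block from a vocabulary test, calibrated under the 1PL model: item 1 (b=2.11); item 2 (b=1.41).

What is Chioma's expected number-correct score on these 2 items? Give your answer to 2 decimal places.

0.46

P(θ) = 1 / (1 + exp(−(θ − b)))
P_1 = 1/(1+e^{1.6000}) = 0.1680
P_2 = 1/(1+e^{0.9000}) = 0.2891
E[score] = 0.1680 + 0.2891 = 0.4570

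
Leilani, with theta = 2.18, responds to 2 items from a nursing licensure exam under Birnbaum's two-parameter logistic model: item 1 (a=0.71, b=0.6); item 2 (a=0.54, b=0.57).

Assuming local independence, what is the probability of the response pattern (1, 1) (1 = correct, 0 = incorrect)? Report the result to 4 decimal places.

0.5315

P(theta) = 1 / (1 + exp(−a(theta − b)))
P_1 = 1/(1+e^{-1.1218}) = 0.7543
P_2 = 1/(1+e^{-0.8694}) = 0.7046
L = P_1 × P_2 = 0.7543 × 0.7046 = 0.53151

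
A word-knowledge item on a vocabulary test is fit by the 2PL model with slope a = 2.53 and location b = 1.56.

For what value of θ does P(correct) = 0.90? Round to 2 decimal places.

P(θ) = 1 / (1 + exp(−a(θ − b)))
logit = ln(0.9000/0.1000) = 2.1972
θ = b + logit/(a) = 1.56 + 2.1972/2.5300 = 2.4285

2.43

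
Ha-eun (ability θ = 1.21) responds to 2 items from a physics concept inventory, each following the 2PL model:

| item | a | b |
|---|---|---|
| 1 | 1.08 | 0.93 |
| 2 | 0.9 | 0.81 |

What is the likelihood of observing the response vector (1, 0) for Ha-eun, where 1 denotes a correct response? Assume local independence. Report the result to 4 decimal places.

0.2363

P(θ) = 1 / (1 + exp(−a(θ − b)))
P_1 = 1/(1+e^{-0.3024}) = 0.5750
P_2 = 1/(1+e^{-0.3600}) = 0.5890
L = P_1 × (1−P_2) = 0.5750 × 0.4110 = 0.23631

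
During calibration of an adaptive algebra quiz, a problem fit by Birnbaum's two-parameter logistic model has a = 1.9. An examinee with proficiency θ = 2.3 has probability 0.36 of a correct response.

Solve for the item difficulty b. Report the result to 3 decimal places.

P(θ) = 1 / (1 + exp(−a(θ − b)))
logit(0.36) = ln(0.36/0.64) = -0.5754
b = θ − logit/(a) = 2.3 − (-0.5754)/1.9000 = 2.6028

2.603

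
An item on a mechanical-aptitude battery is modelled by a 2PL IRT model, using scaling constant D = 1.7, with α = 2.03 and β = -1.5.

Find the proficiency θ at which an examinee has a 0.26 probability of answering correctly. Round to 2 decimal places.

-1.80

P(θ) = 1 / (1 + exp(−D·α(θ − β)))
logit = ln(0.2600/0.7400) = -1.0460
θ = β + logit/(1.7·α) = -1.5 + (-1.0460)/3.4510 = -1.8031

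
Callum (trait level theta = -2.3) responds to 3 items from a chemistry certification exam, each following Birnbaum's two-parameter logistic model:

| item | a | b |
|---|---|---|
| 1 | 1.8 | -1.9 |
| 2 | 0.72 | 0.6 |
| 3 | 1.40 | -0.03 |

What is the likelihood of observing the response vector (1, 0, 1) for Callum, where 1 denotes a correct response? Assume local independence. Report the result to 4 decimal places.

0.0117

P(theta) = 1 / (1 + exp(−a(theta − b)))
P_1 = 1/(1+e^{0.7200}) = 0.3274
P_2 = 1/(1+e^{2.0880}) = 0.1103
P_3 = 1/(1+e^{3.1780}) = 0.0400
L = P_1 × (1−P_2) × P_3 = 0.3274 × 0.8897 × 0.0400 = 0.01165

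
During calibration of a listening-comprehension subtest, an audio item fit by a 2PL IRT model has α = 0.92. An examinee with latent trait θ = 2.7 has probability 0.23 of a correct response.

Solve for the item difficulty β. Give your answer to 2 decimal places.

4.01

P(θ) = 1 / (1 + exp(−α(θ − β)))
logit(0.23) = ln(0.23/0.77) = -1.2083
β = θ − logit/(α) = 2.7 − (-1.2083)/0.9200 = 4.0134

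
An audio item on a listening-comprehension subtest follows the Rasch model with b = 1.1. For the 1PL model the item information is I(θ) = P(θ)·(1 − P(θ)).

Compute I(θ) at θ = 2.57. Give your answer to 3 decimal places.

0.152

P = 1/(1+e^{-1.4700}) = 0.8131
P(1−P) = 0.8131 × 0.1869 = 0.1520
I = P(1−P) = 0.15200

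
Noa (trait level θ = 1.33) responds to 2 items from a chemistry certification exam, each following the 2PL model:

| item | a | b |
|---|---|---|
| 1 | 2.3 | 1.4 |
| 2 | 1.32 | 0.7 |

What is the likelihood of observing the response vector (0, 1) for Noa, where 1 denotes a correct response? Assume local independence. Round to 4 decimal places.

0.3763

P(θ) = 1 / (1 + exp(−a(θ − b)))
P_1 = 1/(1+e^{0.1610}) = 0.4598
P_2 = 1/(1+e^{-0.8316}) = 0.6967
L = (1−P_1) × P_2 = 0.5402 × 0.6967 = 0.37633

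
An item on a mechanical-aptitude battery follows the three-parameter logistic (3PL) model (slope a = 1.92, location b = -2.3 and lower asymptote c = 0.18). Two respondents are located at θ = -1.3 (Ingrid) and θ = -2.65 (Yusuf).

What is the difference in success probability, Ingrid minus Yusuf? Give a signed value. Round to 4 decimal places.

P(θ) = c + (1 − c) · 1 / (1 + exp(−a(θ − b)))
P(Ingrid) = 0.8952  [exponent 1.9200]
P(Yusuf) = 0.4572  [exponent -0.6720]
Difference = 0.8952 − 0.4572 = 0.4380

0.4380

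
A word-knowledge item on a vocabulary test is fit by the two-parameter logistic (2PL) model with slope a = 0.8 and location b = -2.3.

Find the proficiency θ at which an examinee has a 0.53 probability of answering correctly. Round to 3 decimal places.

-2.150

P(θ) = 1 / (1 + exp(−a(θ − b)))
logit = ln(0.5300/0.4700) = 0.1201
θ = b + logit/(a) = -2.3 + 0.1201/0.8000 = -2.1498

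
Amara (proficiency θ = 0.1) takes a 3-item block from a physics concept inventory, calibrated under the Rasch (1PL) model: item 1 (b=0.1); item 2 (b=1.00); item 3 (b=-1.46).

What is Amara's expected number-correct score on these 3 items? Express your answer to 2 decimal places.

P(θ) = 1 / (1 + exp(−(θ − b)))
P_1 = 1/(1+e^{0.0000}) = 0.5000
P_2 = 1/(1+e^{0.9000}) = 0.2891
P_3 = 1/(1+e^{-1.5600}) = 0.8264
E[score] = 0.5000 + 0.2891 + 0.8264 = 1.6154

1.62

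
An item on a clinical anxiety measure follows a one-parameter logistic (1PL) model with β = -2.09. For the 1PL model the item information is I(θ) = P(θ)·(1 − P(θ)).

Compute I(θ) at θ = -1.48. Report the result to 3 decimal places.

0.228

P = 1/(1+e^{-0.6100}) = 0.6479
P(1−P) = 0.6479 × 0.3521 = 0.2281
I = P(1−P) = 0.22811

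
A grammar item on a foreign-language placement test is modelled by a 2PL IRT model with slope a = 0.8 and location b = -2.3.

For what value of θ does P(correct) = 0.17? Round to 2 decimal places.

P(θ) = 1 / (1 + exp(−a(θ − b)))
logit = ln(0.1700/0.8300) = -1.5856
θ = b + logit/(a) = -2.3 + (-1.5856)/0.8000 = -4.2820

-4.28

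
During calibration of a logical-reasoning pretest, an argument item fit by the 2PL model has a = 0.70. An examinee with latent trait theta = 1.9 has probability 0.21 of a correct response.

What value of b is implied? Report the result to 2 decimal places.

3.79

P(theta) = 1 / (1 + exp(−a(theta − b)))
logit(0.21) = ln(0.21/0.79) = -1.3249
b = theta − logit/(a) = 1.9 − (-1.3249)/0.7000 = 3.7928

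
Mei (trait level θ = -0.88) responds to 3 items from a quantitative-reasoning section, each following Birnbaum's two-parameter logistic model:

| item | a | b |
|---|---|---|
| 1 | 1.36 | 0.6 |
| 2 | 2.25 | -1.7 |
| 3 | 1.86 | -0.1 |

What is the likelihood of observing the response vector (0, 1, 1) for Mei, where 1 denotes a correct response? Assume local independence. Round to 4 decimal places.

0.1446

P(θ) = 1 / (1 + exp(−a(θ − b)))
P_1 = 1/(1+e^{2.0128}) = 0.1179
P_2 = 1/(1+e^{-1.8450}) = 0.8635
P_3 = 1/(1+e^{1.4508}) = 0.1899
L = (1−P_1) × P_2 × P_3 = 0.8821 × 0.8635 × 0.1899 = 0.14464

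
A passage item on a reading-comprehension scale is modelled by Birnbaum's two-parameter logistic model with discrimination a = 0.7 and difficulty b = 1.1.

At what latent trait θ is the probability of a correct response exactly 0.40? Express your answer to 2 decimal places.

P(θ) = 1 / (1 + exp(−a(θ − b)))
logit = ln(0.4000/0.6000) = -0.4055
θ = b + logit/(a) = 1.1 + (-0.4055)/0.7000 = 0.5208

0.52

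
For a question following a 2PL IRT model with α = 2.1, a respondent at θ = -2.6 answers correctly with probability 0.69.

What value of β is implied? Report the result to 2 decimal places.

P(θ) = 1 / (1 + exp(−α(θ − β)))
logit(0.69) = ln(0.69/0.31) = 0.8001
β = θ − logit/(α) = -2.6 − 0.8001/2.1000 = -2.9810

-2.98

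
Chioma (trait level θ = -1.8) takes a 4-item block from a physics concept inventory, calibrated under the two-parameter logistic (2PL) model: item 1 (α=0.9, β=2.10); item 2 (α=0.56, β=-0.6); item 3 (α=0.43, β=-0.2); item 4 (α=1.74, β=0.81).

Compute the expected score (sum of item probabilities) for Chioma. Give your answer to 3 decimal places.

P(θ) = 1 / (1 + exp(−α(θ − β)))
P_1 = 1/(1+e^{3.5100}) = 0.0290
P_2 = 1/(1+e^{0.6720}) = 0.3380
P_3 = 1/(1+e^{0.6880}) = 0.3345
P_4 = 1/(1+e^{4.5414}) = 0.0105
E[score] = 0.0290 + 0.3380 + 0.3345 + 0.0105 = 0.7121

0.712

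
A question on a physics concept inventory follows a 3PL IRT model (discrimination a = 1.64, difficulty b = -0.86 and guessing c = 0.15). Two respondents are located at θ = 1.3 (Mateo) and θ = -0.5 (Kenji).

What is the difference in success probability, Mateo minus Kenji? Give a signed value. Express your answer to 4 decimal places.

P(θ) = c + (1 − c) · 1 / (1 + exp(−a(θ − b)))
P(Mateo) = 0.9761  [exponent 3.5424]
P(Kenji) = 0.6969  [exponent 0.5904]
Difference = 0.9761 − 0.6969 = 0.2792

0.2792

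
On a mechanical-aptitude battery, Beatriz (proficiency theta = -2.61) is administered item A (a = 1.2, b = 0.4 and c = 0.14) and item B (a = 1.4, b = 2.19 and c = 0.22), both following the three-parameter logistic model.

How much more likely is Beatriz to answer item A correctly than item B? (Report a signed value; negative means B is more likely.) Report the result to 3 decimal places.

P(theta) = c + (1 − c) · 1 / (1 + exp(−a(theta − b)))
P_A = 0.1626
P_B = 0.2209
P_A − P_B = -0.0583

-0.058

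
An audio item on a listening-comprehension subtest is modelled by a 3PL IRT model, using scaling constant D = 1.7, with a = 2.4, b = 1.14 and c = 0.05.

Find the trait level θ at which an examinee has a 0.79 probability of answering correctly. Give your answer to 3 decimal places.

P(θ) = c + (1 − c) · 1 / (1 + exp(−D·a(θ − b)))
Remove guessing floor: (0.79 − 0.05)/(1 − 0.05) = 0.7789
logit = ln(0.7789/0.2211) = 1.2595
θ = b + logit/(1.7·a) = 1.14 + 1.2595/4.0800 = 1.4487

1.449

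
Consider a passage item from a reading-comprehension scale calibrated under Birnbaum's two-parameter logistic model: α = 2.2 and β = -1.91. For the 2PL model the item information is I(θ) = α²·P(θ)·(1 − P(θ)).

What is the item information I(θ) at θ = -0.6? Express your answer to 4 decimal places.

0.2431

P = 1/(1+e^{-2.8820}) = 0.9469
P(1−P) = 0.9469 × 0.0531 = 0.0502
I = α² × P(1−P) = 2.2² × 0.0502 = 0.24314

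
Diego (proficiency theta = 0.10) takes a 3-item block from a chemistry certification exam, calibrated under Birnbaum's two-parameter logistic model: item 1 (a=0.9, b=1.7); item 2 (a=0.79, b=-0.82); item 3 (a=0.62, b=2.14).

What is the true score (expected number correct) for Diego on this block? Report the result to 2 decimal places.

P(theta) = 1 / (1 + exp(−a(theta − b)))
P_1 = 1/(1+e^{1.4400}) = 0.1915
P_2 = 1/(1+e^{-0.7268}) = 0.6741
P_3 = 1/(1+e^{1.2648}) = 0.2201
E[score] = 0.1915 + 0.6741 + 0.2201 = 1.0858

1.09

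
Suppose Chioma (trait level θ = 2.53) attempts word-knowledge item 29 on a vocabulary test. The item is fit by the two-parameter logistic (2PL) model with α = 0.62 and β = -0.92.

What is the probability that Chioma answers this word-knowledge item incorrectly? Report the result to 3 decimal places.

0.105

P(θ) = 1 / (1 + exp(−α(θ − β)))
Exponent: 0.62 × (2.53 − (-0.92)) = 2.1390
1/(1 + e^{-2.1390}) = 0.8946
P(incorrect) = 1 − 0.8946 = 0.1054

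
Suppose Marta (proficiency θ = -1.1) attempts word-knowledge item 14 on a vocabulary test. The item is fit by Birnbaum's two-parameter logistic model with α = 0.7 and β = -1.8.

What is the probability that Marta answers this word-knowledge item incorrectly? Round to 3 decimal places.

0.380

P(θ) = 1 / (1 + exp(−α(θ − β)))
Exponent: 0.7 × (-1.1 − (-1.8)) = 0.4900
1/(1 + e^{-0.4900}) = 0.6201
P(incorrect) = 1 − 0.6201 = 0.3799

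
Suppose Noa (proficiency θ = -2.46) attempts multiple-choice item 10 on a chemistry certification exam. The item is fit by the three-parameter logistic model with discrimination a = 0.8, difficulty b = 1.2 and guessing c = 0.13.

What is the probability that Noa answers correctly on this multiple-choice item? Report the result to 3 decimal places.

P(θ) = c + (1 − c) · 1 / (1 + exp(−a(θ − b)))
Exponent: 0.8 × (-2.46 − 1.2) = -2.9280
1/(1 + e^{2.9280}) = 0.0508
P = 0.13 + 0.87 × 0.0508 = 0.1742

0.174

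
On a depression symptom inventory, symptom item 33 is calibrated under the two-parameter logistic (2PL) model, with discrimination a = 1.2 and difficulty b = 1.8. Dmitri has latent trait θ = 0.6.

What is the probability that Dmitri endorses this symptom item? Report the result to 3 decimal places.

0.192

P(θ) = 1 / (1 + exp(−a(θ − b)))
Exponent: 1.2 × (0.6 − 1.8) = -1.4400
1/(1 + e^{1.4400}) = 0.1915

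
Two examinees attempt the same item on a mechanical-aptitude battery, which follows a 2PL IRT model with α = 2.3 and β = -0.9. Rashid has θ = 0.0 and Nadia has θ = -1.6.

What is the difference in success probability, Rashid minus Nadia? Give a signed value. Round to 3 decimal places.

0.721

P(θ) = 1 / (1 + exp(−α(θ − β)))
P(Rashid) = 0.8880  [exponent 2.0700]
P(Nadia) = 0.1666  [exponent -1.6100]
Difference = 0.8880 − 0.1666 = 0.7214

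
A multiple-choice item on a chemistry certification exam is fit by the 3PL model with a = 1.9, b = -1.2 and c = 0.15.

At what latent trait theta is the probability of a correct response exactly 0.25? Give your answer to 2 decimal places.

P(theta) = c + (1 − c) · 1 / (1 + exp(−a(theta − b)))
Remove guessing floor: (0.25 − 0.15)/(1 − 0.15) = 0.1176
logit = ln(0.1176/0.8824) = -2.0149
theta = b + logit/(a) = -1.2 + (-2.0149)/1.9000 = -2.2605

-2.26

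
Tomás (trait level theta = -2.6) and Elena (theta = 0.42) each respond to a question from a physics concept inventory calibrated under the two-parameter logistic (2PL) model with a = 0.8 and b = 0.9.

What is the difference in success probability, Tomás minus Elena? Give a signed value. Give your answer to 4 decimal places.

-0.3478

P(theta) = 1 / (1 + exp(−a(theta − b)))
P(Tomás) = 0.0573  [exponent -2.8000]
P(Elena) = 0.4052  [exponent -0.3840]
Difference = 0.0573 − 0.4052 = -0.3478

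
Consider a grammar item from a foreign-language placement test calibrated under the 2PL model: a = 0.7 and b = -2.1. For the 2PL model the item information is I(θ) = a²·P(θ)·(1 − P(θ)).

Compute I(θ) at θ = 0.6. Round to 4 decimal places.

0.0559

P = 1/(1+e^{-1.8900}) = 0.8688
P(1−P) = 0.8688 × 0.1312 = 0.1140
I = a² × P(1−P) = 0.7² × 0.1140 = 0.05587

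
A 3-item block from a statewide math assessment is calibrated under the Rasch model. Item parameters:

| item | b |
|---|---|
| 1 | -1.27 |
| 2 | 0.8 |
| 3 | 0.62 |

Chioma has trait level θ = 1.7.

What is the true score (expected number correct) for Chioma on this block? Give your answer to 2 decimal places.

2.41

P(θ) = 1 / (1 + exp(−(θ − b)))
P_1 = 1/(1+e^{-2.9700}) = 0.9512
P_2 = 1/(1+e^{-0.9000}) = 0.7109
P_3 = 1/(1+e^{-1.0800}) = 0.7465
E[score] = 0.9512 + 0.7109 + 0.7465 = 2.4086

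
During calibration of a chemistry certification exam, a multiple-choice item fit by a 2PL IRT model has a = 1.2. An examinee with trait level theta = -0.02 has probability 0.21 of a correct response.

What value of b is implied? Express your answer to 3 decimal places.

1.084

P(theta) = 1 / (1 + exp(−a(theta − b)))
logit(0.21) = ln(0.21/0.79) = -1.3249
b = theta − logit/(a) = -0.02 − (-1.3249)/1.2000 = 1.0841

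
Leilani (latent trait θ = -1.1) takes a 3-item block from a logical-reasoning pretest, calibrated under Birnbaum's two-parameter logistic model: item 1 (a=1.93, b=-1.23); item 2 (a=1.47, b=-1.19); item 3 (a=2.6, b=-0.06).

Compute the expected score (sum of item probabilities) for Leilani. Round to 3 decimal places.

P(θ) = 1 / (1 + exp(−a(θ − b)))
P_1 = 1/(1+e^{-0.2509}) = 0.5624
P_2 = 1/(1+e^{-0.1323}) = 0.5330
P_3 = 1/(1+e^{2.7040}) = 0.0627
E[score] = 0.5624 + 0.5330 + 0.0627 = 1.1582

1.158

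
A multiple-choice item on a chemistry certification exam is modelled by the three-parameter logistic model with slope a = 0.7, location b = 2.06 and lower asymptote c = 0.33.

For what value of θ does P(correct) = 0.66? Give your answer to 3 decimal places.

P(θ) = c + (1 − c) · 1 / (1 + exp(−a(θ − b)))
Remove guessing floor: (0.66 − 0.33)/(1 − 0.33) = 0.4925
logit = ln(0.4925/0.5075) = -0.0299
θ = b + logit/(a) = 2.06 + (-0.0299)/0.7000 = 2.0174

2.017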